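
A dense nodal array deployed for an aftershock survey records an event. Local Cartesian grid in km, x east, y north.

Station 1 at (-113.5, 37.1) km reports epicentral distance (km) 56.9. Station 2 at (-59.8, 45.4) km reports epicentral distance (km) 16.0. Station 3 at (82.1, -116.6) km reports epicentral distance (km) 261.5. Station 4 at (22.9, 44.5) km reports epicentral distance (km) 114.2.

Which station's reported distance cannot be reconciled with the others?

Solve using three stations at a time. Using Station 1, Station 3, Station 4 (subtract circle equations pairwise → linear system) gives (x, y) ≈ (-83.7, 85.7).
Distances from that point to each station vs reported:
  Station 1: calculated 57.0 vs reported 56.9 → residual 0.1 km
  Station 2: calculated 46.8 vs reported 16.0 → residual 30.8 km
  Station 3: calculated 261.5 vs reported 261.5 → residual 0.0 km
  Station 4: calculated 114.2 vs reported 114.2 → residual 0.0 km
Station 1, Station 3, Station 4 are mutually consistent (residuals ≈ 0); Station 2 is off by 30.8 km.

Station 2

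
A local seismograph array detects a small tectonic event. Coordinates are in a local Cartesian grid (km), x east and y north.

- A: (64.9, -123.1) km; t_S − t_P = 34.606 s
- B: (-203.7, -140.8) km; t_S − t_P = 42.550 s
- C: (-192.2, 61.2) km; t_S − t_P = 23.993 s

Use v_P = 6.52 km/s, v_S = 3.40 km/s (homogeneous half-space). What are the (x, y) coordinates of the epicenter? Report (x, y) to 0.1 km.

-27.4 km east, 104.8 km north

Distance from S−P lag: d = Δt · v_P v_S / (v_P − v_S) = Δt · (6.52·3.40)/(6.52−3.40) ≈ 7.1051·Δt.
So d_A = 245.88, d_B = 302.32, d_C = 170.47 km.
Circle about each station: (x − 64.9)² + (y + 123.1)² = 245.88²; (x + 203.7)² + (y + 140.8)² = 302.32²; (x + 192.2)² + (y − 61.2)² = 170.47².
Subtracting pairs of circle equations eliminates x²+y² and gives linear equations (the radical axes):
-537.2 x − 35.4 y = 11012.30
-514.2 x + 368.6 y = 52717.61
Solving the 2×2 system: x ≈ -27.4, y ≈ 104.8 km.
Check against A (with the unrounded x, y): √((x − 64.9)²+(y + 123.1)²) = 245.88 ≈ 245.88 km. ✓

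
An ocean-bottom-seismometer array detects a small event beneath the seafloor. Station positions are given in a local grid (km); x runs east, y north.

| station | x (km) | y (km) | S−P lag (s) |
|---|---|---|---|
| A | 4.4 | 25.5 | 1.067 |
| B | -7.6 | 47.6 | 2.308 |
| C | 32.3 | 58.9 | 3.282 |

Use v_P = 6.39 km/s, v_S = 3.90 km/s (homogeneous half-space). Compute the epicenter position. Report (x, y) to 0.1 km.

Distance from S−P lag: d = Δt · v_P v_S / (v_P − v_S) = Δt · (6.39·3.90)/(6.39−3.90) ≈ 10.0084·Δt.
So d_A = 10.68, d_B = 23.10, d_C = 32.85 km.
Circle about each station: (x − 4.4)² + (y − 25.5)² = 10.68²; (x + 7.6)² + (y − 47.6)² = 23.10²; (x − 32.3)² + (y − 58.9)² = 32.85².
Subtracting pairs of circle equations eliminates x²+y² and gives linear equations (the radical axes):
-24.0 x + 44.2 y = 1234.36
55.8 x + 66.8 y = 2877.83
Solving the 2×2 system: x ≈ 11.0, y ≈ 33.9 km.

x ≈ 11.0 km, y ≈ 33.9 km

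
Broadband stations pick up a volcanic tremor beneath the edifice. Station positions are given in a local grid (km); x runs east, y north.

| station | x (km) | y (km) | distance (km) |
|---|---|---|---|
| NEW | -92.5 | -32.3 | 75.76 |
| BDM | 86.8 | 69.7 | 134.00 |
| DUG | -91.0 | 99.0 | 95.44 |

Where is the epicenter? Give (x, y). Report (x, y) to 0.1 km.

-37.6 km east, 19.9 km north

Circle about each station: (x + 92.5)² + (y + 32.3)² = 75.76²; (x − 86.8)² + (y − 69.7)² = 134.00²; (x + 91.0)² + (y − 99.0)² = 95.44².
Subtracting pairs of circle equations eliminates x²+y² and gives linear equations (the radical axes):
358.6 x + 204.0 y = -9423.63
3.0 x + 262.6 y = 5113.24
Solving the 2×2 system: x ≈ -37.6, y ≈ 19.9 km.
Check against NEW (with the unrounded x, y): √((x + 92.5)²+(y + 32.3)²) = 75.76 ≈ 75.76 km. ✓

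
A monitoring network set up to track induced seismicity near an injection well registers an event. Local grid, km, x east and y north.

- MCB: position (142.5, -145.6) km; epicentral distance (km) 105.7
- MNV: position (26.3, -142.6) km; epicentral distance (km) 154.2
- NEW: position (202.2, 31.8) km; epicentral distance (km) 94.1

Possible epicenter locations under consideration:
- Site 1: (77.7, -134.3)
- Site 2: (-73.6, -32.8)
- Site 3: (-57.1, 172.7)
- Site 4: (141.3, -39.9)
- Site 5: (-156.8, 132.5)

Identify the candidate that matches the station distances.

For each candidate, compare |candidate − station| to the reported distance:
Site 1: residuals MCB 39.9, MNV 102.1, NEW 113.5 → max 113.5 km
Site 2: residuals MCB 138.1, MNV 5.8, NEW 189.2 → max 189.2 km
Site 3: residuals MCB 270.0, MNV 171.9, NEW 201.0 → max 270.0 km
Site 4: residuals MCB 0.0, MNV 0.0, NEW 0.0 → max 0.0 km
Site 5: residuals MCB 302.9, MNV 176.3, NEW 278.8 → max 302.9 km
Only Site 4 has all residuals ≈ 0.

Site 4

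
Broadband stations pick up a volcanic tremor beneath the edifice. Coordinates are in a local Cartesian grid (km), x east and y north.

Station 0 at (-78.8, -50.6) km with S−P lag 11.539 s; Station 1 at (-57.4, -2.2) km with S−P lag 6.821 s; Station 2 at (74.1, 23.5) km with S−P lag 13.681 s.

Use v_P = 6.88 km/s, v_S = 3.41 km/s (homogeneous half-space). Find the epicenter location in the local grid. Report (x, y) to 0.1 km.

Distance from S−P lag: d = Δt · v_P v_S / (v_P − v_S) = Δt · (6.88·3.41)/(6.88−3.41) ≈ 6.7610·Δt.
So d_Station 0 = 78.02, d_Station 1 = 46.12, d_Station 2 = 92.50 km.
Circle about each station: (x + 78.8)² + (y + 50.6)² = 78.02²; (x + 57.4)² + (y + 2.2)² = 46.12²; (x − 74.1)² + (y − 23.5)² = 92.50².
Subtracting pairs of circle equations eliminates x²+y² and gives linear equations (the radical axes):
42.8 x + 96.8 y = -1510.13
305.8 x + 148.2 y = -5195.87
Solving the 2×2 system: x ≈ -12.0, y ≈ -10.3 km.

x ≈ -12.0 km, y ≈ -10.3 km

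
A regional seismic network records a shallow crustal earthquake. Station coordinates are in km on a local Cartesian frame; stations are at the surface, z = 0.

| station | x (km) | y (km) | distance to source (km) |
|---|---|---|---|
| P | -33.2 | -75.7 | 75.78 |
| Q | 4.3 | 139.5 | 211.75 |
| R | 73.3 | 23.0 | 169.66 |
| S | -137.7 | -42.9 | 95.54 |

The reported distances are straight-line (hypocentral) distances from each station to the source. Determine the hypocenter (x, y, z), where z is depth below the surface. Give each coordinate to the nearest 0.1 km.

(-66.3, -49.9, 63.1)

Each station gives a sphere (x−x_i)² + (y−y_i)² + z² = d_i² (stations at z=0).
Subtracting the P sphere from Q and R: z² cancels, leaving linear equations in x and y:
75.0 x + 430.4 y = -26449.44
213.0 x + 197.4 y = -23972.75
Solving: x ≈ -66.303, y ≈ -49.899 km (keep extra digits for the depth step; rounded: -66.3, -49.9).
Then from the P sphere: z² = 75.78² − (x + 33.2)² − (y + 75.7)² with x = -66.303, y = -49.899, so z ≈ 63.096 ≈ 63.1 km.
Check against S (with the unrounded solution): distance 95.54 ≈ 95.54 km. ✓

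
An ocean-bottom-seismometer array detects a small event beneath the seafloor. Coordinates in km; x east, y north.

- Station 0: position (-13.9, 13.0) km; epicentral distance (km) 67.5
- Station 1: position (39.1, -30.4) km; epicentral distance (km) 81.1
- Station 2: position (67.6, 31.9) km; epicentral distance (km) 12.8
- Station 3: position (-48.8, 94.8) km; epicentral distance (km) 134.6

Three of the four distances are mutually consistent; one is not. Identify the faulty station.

Station 0

Solve using three stations at a time. Using Station 1, Station 2, Station 3 (subtract circle equations pairwise → linear system) gives (x, y) ≈ (75.1, 42.3).
Distances from that point to each station vs reported:
  Station 0: calculated 93.7 vs reported 67.5 → residual 26.2 km
  Station 1: calculated 81.1 vs reported 81.1 → residual 0.0 km
  Station 2: calculated 12.8 vs reported 12.8 → residual 0.0 km
  Station 3: calculated 134.6 vs reported 134.6 → residual 0.0 km
Station 1, Station 2, Station 3 are mutually consistent (residuals ≈ 0); Station 0 is off by 26.2 km.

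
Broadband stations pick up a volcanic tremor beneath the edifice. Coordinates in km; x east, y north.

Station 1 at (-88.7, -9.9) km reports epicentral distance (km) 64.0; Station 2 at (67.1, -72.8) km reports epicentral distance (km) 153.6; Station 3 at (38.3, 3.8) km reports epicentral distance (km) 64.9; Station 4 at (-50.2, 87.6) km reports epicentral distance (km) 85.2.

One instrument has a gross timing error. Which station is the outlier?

Station 2

Solve using three stations at a time. Using Station 1, Station 3, Station 4 (subtract circle equations pairwise → linear system) gives (x, y) ≈ (-26.6, 5.7).
Distances from that point to each station vs reported:
  Station 1: calculated 64.0 vs reported 64.0 → residual 0.0 km
  Station 2: calculated 122.2 vs reported 153.6 → residual 31.4 km
  Station 3: calculated 64.9 vs reported 64.9 → residual 0.0 km
  Station 4: calculated 85.2 vs reported 85.2 → residual 0.0 km
Station 1, Station 3, Station 4 are mutually consistent (residuals ≈ 0); Station 2 is off by 31.4 km.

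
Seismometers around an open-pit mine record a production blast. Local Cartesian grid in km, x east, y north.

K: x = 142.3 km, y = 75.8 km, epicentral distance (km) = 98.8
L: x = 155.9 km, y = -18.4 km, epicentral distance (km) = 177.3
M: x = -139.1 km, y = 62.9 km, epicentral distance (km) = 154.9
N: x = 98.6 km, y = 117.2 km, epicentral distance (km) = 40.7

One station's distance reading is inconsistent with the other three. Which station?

Solve using three stations at a time. Using K, L, N (subtract circle equations pairwise → linear system) gives (x, y) ≈ (60.3, 130.9).
Distances from that point to each station vs reported:
  K: calculated 98.8 vs reported 98.8 → residual 0.0 km
  L: calculated 177.3 vs reported 177.3 → residual 0.0 km
  M: calculated 210.7 vs reported 154.9 → residual 55.8 km
  N: calculated 40.7 vs reported 40.7 → residual 0.0 km
K, L, N are mutually consistent (residuals ≈ 0); M is off by 55.8 km.

M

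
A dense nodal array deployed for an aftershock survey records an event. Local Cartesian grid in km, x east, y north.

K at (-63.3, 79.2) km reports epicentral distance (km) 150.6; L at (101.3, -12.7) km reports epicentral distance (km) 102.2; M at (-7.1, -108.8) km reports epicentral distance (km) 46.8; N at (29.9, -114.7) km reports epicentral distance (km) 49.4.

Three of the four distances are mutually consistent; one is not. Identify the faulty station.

Solve using three stations at a time. Using L, M, N (subtract circle equations pairwise → linear system) gives (x, y) ≈ (15.1, -67.6).
Distances from that point to each station vs reported:
  K: calculated 166.4 vs reported 150.6 → residual 15.8 km
  L: calculated 102.2 vs reported 102.2 → residual 0.0 km
  M: calculated 46.8 vs reported 46.8 → residual 0.0 km
  N: calculated 49.4 vs reported 49.4 → residual 0.0 km
L, M, N are mutually consistent (residuals ≈ 0); K is off by 15.8 km.

K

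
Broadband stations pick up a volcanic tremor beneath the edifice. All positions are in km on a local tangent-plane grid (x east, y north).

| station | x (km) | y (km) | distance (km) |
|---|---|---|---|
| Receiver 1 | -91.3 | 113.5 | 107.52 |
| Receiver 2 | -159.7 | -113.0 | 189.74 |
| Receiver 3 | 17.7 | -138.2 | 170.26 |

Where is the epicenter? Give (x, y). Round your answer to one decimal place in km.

-29.8 km east, 25.3 km north

Circle about each station: (x + 91.3)² + (y − 113.5)² = 107.52²; (x + 159.7)² + (y + 113.0)² = 189.74²; (x − 17.7)² + (y + 138.2)² = 170.26².
Subtracting the Receiver 1 equation from the Receiver 2 and Receiver 3 equations removes the quadratic terms:
-136.8 x − 453.0 y = -7385.57
218.0 x − 503.4 y = -19233.33
Solving the 2×2 system: x ≈ -29.8, y ≈ 25.3 km.
Check against Receiver 1 (with the unrounded x, y): √((x + 91.3)²+(y − 113.5)²) = 107.52 ≈ 107.52 km. ✓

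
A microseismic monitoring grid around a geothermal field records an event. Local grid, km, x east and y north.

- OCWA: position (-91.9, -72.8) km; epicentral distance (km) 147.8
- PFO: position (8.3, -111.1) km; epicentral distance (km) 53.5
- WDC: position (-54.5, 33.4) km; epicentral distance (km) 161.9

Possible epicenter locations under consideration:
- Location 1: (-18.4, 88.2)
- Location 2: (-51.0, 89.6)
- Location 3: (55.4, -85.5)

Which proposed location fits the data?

For each candidate, compare |candidate − station| to the reported distance:
Location 1: residuals OCWA 29.2, PFO 147.6, WDC 96.3 → max 147.6 km
Location 2: residuals OCWA 19.7, PFO 155.8, WDC 105.6 → max 155.8 km
Location 3: residuals OCWA 0.0, PFO 0.1, WDC 0.0 → max 0.1 km
Only Location 3 has all residuals ≈ 0.

Location 3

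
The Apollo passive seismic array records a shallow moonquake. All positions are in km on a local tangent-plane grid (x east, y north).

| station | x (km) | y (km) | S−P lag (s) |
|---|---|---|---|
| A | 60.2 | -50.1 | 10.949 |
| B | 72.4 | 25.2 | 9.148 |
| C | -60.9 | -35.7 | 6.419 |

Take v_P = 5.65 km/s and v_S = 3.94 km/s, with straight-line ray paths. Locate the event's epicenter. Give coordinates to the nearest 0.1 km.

Distance from S−P lag: d = Δt · v_P v_S / (v_P − v_S) = Δt · (5.65·3.94)/(5.65−3.94) ≈ 13.0181·Δt.
So d_A = 142.54, d_B = 119.09, d_C = 83.56 km.
Circle about each station: (x − 60.2)² + (y + 50.1)² = 142.54²; (x − 72.4)² + (y − 25.2)² = 119.09²; (x + 60.9)² + (y + 35.7)² = 83.56².
Subtracting pairs of circle equations eliminates x²+y² and gives linear equations (the radical axes):
24.4 x + 150.6 y = 5877.97
-242.2 x + 28.8 y = 12184.63
Solving the 2×2 system: x ≈ -44.8, y ≈ 46.3 km.

x ≈ -44.8 km, y ≈ 46.3 km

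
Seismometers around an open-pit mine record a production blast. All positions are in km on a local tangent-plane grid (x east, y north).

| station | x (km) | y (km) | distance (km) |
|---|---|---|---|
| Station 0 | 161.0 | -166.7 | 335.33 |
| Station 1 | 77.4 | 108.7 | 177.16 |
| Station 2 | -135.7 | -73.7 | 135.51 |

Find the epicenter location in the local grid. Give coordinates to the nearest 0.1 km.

Circle about each station: (x − 161.0)² + (y + 166.7)² = 335.33²; (x − 77.4)² + (y − 108.7)² = 177.16²; (x + 135.7)² + (y + 73.7)² = 135.51².
Subtracting the Station 0 equation from the Station 1 and Station 2 equations removes the quadratic terms:
-167.2 x + 550.8 y = 45157.10
-593.4 x + 186.0 y = 64219.54
Solving the 2×2 system: x ≈ -91.2, y ≈ 54.3 km.
Check against Station 0 (with the unrounded x, y): √((x − 161.0)²+(y + 166.7)²) = 335.33 ≈ 335.33 km. ✓

-91.2 km east, 54.3 km north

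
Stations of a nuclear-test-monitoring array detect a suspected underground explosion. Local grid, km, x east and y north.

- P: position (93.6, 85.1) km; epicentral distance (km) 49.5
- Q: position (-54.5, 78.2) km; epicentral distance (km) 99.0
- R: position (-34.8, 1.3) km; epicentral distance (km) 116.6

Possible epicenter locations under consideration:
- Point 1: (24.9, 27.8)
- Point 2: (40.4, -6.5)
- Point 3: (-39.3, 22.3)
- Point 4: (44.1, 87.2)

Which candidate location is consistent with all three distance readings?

Point 4

For each candidate, compare |candidate − station| to the reported distance:
Point 1: residuals P 40.0, Q 5.0, R 51.3 → max 51.3 km
Point 2: residuals P 56.4, Q 28.2, R 41.0 → max 56.4 km
Point 3: residuals P 97.5, Q 41.1, R 95.1 → max 97.5 km
Point 4: residuals P 0.0, Q 0.0, R 0.0 → max 0.0 km
Only Point 4 has all residuals ≈ 0.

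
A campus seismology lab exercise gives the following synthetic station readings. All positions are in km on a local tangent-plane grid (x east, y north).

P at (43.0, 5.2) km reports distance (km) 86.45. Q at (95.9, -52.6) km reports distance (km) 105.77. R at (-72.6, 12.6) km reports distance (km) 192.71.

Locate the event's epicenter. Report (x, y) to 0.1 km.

116.2 km east, 51.2 km north

Circle about each station: (x − 43.0)² + (y − 5.2)² = 86.45²; (x − 95.9)² + (y + 52.6)² = 105.77²; (x + 72.6)² + (y − 12.6)² = 192.71².
Subtracting pairs of circle equations eliminates x²+y² and gives linear equations (the radical axes):
105.8 x − 115.6 y = 6373.84
-231.2 x + 14.8 y = -26110.06
Solving the 2×2 system: x ≈ 116.2, y ≈ 51.2 km.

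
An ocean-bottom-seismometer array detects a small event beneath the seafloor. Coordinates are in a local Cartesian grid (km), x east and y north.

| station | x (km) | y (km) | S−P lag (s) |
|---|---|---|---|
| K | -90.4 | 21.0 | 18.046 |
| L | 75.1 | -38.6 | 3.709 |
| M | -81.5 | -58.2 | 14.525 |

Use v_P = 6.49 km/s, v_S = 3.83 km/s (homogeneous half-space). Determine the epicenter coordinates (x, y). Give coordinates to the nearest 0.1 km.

x ≈ 54.0 km, y ≈ -66.1 km

Distance from S−P lag: d = Δt · v_P v_S / (v_P − v_S) = Δt · (6.49·3.83)/(6.49−3.83) ≈ 9.3446·Δt.
So d_K = 168.63, d_L = 34.66, d_M = 135.73 km.
Circle about each station: (x + 90.4)² + (y − 21.0)² = 168.63²; (x − 75.1)² + (y + 38.6)² = 34.66²; (x + 81.5)² + (y + 58.2)² = 135.73².
Subtracting the K equation from the L and M equations removes the quadratic terms:
331.0 x − 119.2 y = 25751.57
17.8 x − 158.4 y = 11429.77
Solving the 2×2 system: x ≈ 54.0, y ≈ -66.1 km.
Check against K (with the unrounded x, y): √((x + 90.4)²+(y − 21.0)²) = 168.63 ≈ 168.63 km. ✓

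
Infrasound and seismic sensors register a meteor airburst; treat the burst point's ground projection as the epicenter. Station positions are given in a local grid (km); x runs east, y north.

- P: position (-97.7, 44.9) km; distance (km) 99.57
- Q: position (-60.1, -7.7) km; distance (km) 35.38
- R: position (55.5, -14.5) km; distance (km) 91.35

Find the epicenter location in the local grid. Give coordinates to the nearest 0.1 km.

Circle about each station: (x + 97.7)² + (y − 44.9)² = 99.57²; (x + 60.1)² + (y + 7.7)² = 35.38²; (x − 55.5)² + (y + 14.5)² = 91.35².
Subtracting the P equation from the Q and R equations removes the quadratic terms:
75.2 x − 105.2 y = 772.44
306.4 x − 118.8 y = -6701.44
Solving the 2×2 system: x ≈ -34.2, y ≈ -31.8 km.

x ≈ -34.2 km, y ≈ -31.8 km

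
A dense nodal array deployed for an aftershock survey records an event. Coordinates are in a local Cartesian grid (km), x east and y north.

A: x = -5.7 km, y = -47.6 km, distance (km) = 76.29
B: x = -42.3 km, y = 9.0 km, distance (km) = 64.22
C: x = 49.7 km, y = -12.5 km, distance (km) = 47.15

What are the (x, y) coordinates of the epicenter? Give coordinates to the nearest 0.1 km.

20.1 km east, 24.2 km north

Circle about each station: (x + 5.7)² + (y + 47.6)² = 76.29²; (x + 42.3)² + (y − 9.0)² = 64.22²; (x − 49.7)² + (y + 12.5)² = 47.15².
Subtracting pairs of circle equations eliminates x²+y² and gives linear equations (the radical axes):
-73.2 x + 113.2 y = 1268.00
110.8 x + 70.2 y = 3925.13
Solving the 2×2 system: x ≈ 20.1, y ≈ 24.2 km.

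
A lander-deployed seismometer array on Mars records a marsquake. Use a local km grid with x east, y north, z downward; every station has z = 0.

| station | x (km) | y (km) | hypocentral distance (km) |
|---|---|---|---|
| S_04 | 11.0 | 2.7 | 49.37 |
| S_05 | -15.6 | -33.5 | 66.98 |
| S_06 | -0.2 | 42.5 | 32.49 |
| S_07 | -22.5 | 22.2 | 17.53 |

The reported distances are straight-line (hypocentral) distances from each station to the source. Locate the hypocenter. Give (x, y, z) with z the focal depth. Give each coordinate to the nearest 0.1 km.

Each station gives a sphere (x−x_i)² + (y−y_i)² + z² = d_i² (stations at z=0).
Subtracting the S_04 sphere from S_05 and S_06: z² cancels, leaving linear equations in x and y:
-53.2 x − 72.4 y = -811.60
-22.4 x + 79.6 y = 3059.80
Solving: x ≈ -26.795, y ≈ 30.899 km (keep extra digits for the depth step; rounded: -26.8, 30.9).
Then from the S_04 sphere: z² = 49.37² − (x − 11.0)² − (y − 2.7)² with x = -26.795, y = 30.899, so z ≈ 14.620 ≈ 14.6 km.
Check against S_07 (with the unrounded solution): distance 17.55 ≈ 17.53 km. ✓

(-26.8, 30.9, 14.6)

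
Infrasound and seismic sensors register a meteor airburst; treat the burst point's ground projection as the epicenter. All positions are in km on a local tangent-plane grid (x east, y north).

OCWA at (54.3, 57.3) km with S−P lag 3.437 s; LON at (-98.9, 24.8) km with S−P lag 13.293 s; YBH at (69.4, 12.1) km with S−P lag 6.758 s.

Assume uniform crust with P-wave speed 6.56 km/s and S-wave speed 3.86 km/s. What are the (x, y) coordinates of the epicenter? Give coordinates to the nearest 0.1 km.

Distance from S−P lag: d = Δt · v_P v_S / (v_P − v_S) = Δt · (6.56·3.86)/(6.56−3.86) ≈ 9.3784·Δt.
So d_OCWA = 32.23, d_LON = 124.67, d_YBH = 63.38 km.
Circle about each station: (x − 54.3)² + (y − 57.3)² = 32.23²; (x + 98.9)² + (y − 24.8)² = 124.67²; (x − 69.4)² + (y − 12.1)² = 63.38².
Subtracting the OCWA equation from the LON and YBH equations removes the quadratic terms:
-306.4 x − 65.0 y = -10339.37
30.2 x − 90.4 y = -4247.26
Solving the 2×2 system: x ≈ 22.2, y ≈ 54.4 km.

x ≈ 22.2 km, y ≈ 54.4 km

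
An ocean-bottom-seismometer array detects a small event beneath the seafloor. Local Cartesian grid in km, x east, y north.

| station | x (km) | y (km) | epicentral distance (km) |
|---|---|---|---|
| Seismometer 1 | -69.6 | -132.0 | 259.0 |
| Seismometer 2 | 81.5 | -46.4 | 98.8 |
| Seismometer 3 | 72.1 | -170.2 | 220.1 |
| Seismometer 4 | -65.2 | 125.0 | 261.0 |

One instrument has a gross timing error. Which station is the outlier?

Seismometer 4

Solve using three stations at a time. Using Seismometer 1, Seismometer 2, Seismometer 3 (subtract circle equations pairwise → linear system) gives (x, y) ≈ (119.8, 44.7).
Distances from that point to each station vs reported:
  Seismometer 1: calculated 259.0 vs reported 259.0 → residual 0.0 km
  Seismometer 2: calculated 98.8 vs reported 98.8 → residual 0.0 km
  Seismometer 3: calculated 220.1 vs reported 220.1 → residual 0.0 km
  Seismometer 4: calculated 201.7 vs reported 261.0 → residual 59.3 km
Seismometer 1, Seismometer 2, Seismometer 3 are mutually consistent (residuals ≈ 0); Seismometer 4 is off by 59.3 km.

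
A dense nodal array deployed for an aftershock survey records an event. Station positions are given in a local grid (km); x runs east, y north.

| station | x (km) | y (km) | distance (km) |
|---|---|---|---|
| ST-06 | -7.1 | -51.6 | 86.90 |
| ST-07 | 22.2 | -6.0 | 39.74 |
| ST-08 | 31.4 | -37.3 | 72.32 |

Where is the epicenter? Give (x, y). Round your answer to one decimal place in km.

Circle about each station: (x + 7.1)² + (y + 51.6)² = 86.90²; (x − 22.2)² + (y + 6.0)² = 39.74²; (x − 31.4)² + (y + 37.3)² = 72.32².
Subtracting the ST-06 equation from the ST-07 and ST-08 equations removes the quadratic terms:
58.6 x + 91.2 y = 3788.21
77.0 x + 28.6 y = 1985.71
Solving the 2×2 system: x ≈ 13.6, y ≈ 32.8 km.

13.6 km east, 32.8 km north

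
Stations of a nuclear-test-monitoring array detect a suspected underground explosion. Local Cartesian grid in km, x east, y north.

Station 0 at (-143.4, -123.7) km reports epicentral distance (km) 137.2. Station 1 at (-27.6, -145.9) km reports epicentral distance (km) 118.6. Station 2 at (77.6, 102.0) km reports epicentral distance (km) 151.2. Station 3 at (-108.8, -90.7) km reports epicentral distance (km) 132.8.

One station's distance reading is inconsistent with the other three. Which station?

Station 0

Solve using three stations at a time. Using Station 1, Station 2, Station 3 (subtract circle equations pairwise → linear system) gives (x, y) ≈ (11.2, -33.8).
Distances from that point to each station vs reported:
  Station 0: calculated 178.8 vs reported 137.2 → residual 41.6 km
  Station 1: calculated 118.6 vs reported 118.6 → residual 0.0 km
  Station 2: calculated 151.2 vs reported 151.2 → residual 0.0 km
  Station 3: calculated 132.8 vs reported 132.8 → residual 0.0 km
Station 1, Station 2, Station 3 are mutually consistent (residuals ≈ 0); Station 0 is off by 41.6 km.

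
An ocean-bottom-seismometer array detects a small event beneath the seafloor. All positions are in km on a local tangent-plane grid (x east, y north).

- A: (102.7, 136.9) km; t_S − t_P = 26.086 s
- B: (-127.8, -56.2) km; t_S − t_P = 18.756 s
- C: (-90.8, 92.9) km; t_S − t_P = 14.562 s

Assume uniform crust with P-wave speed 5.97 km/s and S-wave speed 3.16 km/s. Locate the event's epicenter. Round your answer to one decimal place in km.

Distance from S−P lag: d = Δt · v_P v_S / (v_P − v_S) = Δt · (5.97·3.16)/(5.97−3.16) ≈ 6.7136·Δt.
So d_A = 175.13, d_B = 125.92, d_C = 97.76 km.
Circle about each station: (x − 102.7)² + (y − 136.9)² = 175.13²; (x + 127.8)² + (y + 56.2)² = 125.92²; (x + 90.8)² + (y − 92.9)² = 97.76².
Subtracting the A equation from the B and C equations removes the quadratic terms:
-461.0 x − 386.2 y = 5017.05
-387.0 x − 88.0 y = 8699.65
Solving the 2×2 system: x ≈ -26.8, y ≈ 19.0 km.
Check against A (with the unrounded x, y): √((x − 102.7)²+(y − 136.9)²) = 175.13 ≈ 175.13 km. ✓

x ≈ -26.8 km, y ≈ 19.0 km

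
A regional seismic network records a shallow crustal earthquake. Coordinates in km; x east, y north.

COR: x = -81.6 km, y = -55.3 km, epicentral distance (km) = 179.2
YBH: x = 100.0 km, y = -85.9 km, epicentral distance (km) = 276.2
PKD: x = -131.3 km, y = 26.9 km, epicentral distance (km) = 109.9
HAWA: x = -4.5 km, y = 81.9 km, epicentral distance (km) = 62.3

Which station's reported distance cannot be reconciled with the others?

Solve using three stations at a time. Using COR, YBH, PKD (subtract circle equations pairwise → linear system) gives (x, y) ≈ (-79.7, 123.9).
Distances from that point to each station vs reported:
  COR: calculated 179.2 vs reported 179.2 → residual 0.0 km
  YBH: calculated 276.2 vs reported 276.2 → residual 0.0 km
  PKD: calculated 109.9 vs reported 109.9 → residual 0.0 km
  HAWA: calculated 86.1 vs reported 62.3 → residual 23.8 km
COR, YBH, PKD are mutually consistent (residuals ≈ 0); HAWA is off by 23.8 km.

HAWA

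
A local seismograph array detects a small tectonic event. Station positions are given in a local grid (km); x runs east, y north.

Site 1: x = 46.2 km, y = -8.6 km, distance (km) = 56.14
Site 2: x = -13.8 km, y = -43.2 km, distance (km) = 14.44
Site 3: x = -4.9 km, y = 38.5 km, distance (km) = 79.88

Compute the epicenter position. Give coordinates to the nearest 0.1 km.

Circle about each station: (x − 46.2)² + (y + 8.6)² = 56.14²; (x + 13.8)² + (y + 43.2)² = 14.44²; (x + 4.9)² + (y − 38.5)² = 79.88².
Subtracting the Site 1 equation from the Site 2 and Site 3 equations removes the quadratic terms:
-120.0 x − 69.2 y = 2791.47
-102.2 x + 94.2 y = -3931.25
Solving the 2×2 system: x ≈ 0.5, y ≈ -41.2 km.

x ≈ 0.5 km, y ≈ -41.2 km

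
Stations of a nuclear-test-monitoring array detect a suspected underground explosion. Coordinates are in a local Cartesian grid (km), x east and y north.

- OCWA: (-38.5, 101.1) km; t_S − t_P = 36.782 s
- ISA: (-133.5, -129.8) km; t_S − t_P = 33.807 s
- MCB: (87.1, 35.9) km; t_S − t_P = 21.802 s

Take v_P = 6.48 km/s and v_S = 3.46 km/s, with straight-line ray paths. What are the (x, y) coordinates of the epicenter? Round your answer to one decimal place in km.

(117.4, -123.1)

Distance from S−P lag: d = Δt · v_P v_S / (v_P − v_S) = Δt · (6.48·3.46)/(6.48−3.46) ≈ 7.4241·Δt.
So d_OCWA = 273.07, d_ISA = 250.99, d_MCB = 161.86 km.
Circle about each station: (x + 38.5)² + (y − 101.1)² = 273.07²; (x + 133.5)² + (y + 129.8)² = 250.99²; (x − 87.1)² + (y − 35.9)² = 161.86².
Subtracting pairs of circle equations eliminates x²+y² and gives linear equations (the radical axes):
-190.0 x − 461.8 y = 34538.07
251.2 x − 130.4 y = 45540.33
Solving the 2×2 system: x ≈ 117.4, y ≈ -123.1 km.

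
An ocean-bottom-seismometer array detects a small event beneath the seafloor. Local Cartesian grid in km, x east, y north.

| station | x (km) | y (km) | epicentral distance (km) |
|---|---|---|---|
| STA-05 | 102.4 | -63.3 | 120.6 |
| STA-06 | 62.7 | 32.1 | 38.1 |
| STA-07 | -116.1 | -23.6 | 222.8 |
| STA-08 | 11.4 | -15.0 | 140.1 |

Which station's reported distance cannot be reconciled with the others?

Solve using three stations at a time. Using STA-05, STA-06, STA-07 (subtract circle equations pairwise → linear system) gives (x, y) ≈ (91.7, 56.8).
Distances from that point to each station vs reported:
  STA-05: calculated 120.6 vs reported 120.6 → residual 0.0 km
  STA-06: calculated 38.1 vs reported 38.1 → residual 0.0 km
  STA-07: calculated 222.8 vs reported 222.8 → residual 0.0 km
  STA-08: calculated 107.7 vs reported 140.1 → residual 32.4 km
STA-05, STA-06, STA-07 are mutually consistent (residuals ≈ 0); STA-08 is off by 32.4 km.

STA-08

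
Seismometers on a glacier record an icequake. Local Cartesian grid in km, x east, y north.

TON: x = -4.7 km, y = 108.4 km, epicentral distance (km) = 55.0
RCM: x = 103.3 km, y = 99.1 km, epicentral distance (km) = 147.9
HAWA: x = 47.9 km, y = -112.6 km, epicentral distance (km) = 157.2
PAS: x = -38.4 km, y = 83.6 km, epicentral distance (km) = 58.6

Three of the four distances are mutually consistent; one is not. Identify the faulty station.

Solve using three stations at a time. Using RCM, HAWA, PAS (subtract circle equations pairwise → linear system) gives (x, y) ≈ (-25.5, 26.4).
Distances from that point to each station vs reported:
  TON: calculated 84.6 vs reported 55.0 → residual 29.6 km
  RCM: calculated 147.9 vs reported 147.9 → residual 0.0 km
  HAWA: calculated 157.2 vs reported 157.2 → residual 0.0 km
  PAS: calculated 58.6 vs reported 58.6 → residual 0.0 km
RCM, HAWA, PAS are mutually consistent (residuals ≈ 0); TON is off by 29.6 km.

TON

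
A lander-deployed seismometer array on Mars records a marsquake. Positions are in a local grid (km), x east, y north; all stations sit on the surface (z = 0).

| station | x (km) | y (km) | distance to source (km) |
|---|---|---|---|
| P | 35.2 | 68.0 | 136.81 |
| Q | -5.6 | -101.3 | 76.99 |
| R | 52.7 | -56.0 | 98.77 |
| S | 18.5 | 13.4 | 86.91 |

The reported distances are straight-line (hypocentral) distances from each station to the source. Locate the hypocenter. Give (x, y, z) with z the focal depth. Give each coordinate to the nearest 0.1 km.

(-38.0, -41.7, 36.4)

Each station gives a sphere (x−x_i)² + (y−y_i)² + z² = d_i² (stations at z=0).
Subtracting the P sphere from Q and R: z² cancels, leaving linear equations in x and y:
-81.6 x − 338.6 y = 17219.53
35.0 x − 248.0 y = 9011.71
Solving: x ≈ -37.992, y ≈ -41.699 km (keep extra digits for the depth step; rounded: -38.0, -41.7).
Then from the P sphere: z² = 136.81² − (x − 35.2)² − (y − 68.0)² with x = -37.992, y = -41.699, so z ≈ 36.415 ≈ 36.4 km.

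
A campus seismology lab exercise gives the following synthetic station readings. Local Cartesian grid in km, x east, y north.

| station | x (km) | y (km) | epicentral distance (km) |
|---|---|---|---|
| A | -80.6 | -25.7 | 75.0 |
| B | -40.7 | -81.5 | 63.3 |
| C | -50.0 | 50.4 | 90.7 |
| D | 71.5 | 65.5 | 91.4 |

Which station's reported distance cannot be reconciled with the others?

Solve using three stations at a time. Using A, B, C (subtract circle equations pairwise → linear system) gives (x, y) ≈ (-5.6, -28.7).
Distances from that point to each station vs reported:
  A: calculated 75.1 vs reported 75.0 → residual 0.1 km
  B: calculated 63.4 vs reported 63.3 → residual 0.1 km
  C: calculated 90.7 vs reported 90.7 → residual 0.0 km
  D: calculated 121.8 vs reported 91.4 → residual 30.4 km
A, B, C are mutually consistent (residuals ≈ 0); D is off by 30.4 km.

D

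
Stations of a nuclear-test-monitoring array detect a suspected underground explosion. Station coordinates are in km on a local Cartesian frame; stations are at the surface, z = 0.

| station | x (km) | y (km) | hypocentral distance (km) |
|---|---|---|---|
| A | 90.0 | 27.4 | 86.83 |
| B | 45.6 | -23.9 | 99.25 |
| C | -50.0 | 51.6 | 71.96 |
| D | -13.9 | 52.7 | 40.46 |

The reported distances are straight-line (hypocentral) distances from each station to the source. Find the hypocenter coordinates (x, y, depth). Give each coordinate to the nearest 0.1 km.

Each station gives a sphere (x−x_i)² + (y−y_i)² + z² = d_i² (stations at z=0).
Subtracting the A sphere from B and C: z² cancels, leaving linear equations in x and y:
-88.8 x − 102.6 y = -8511.30
-280.0 x + 48.4 y = -1326.99
Solving: x ≈ 16.596, y ≈ 68.592 km (keep extra digits for the depth step; rounded: 16.6, 68.6).
Then from the A sphere: z² = 86.83² − (x − 90.0)² − (y − 27.4)² with x = 16.596, y = 68.592, so z ≈ 21.319 ≈ 21.3 km.

x ≈ 16.6 km, y ≈ 68.6 km, depth ≈ 21.3 km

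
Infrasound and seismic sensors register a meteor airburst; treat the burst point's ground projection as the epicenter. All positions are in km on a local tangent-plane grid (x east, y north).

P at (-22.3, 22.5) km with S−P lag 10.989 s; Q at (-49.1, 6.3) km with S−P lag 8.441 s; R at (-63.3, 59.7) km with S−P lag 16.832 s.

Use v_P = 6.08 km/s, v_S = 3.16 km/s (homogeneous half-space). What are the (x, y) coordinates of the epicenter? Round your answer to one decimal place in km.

Distance from S−P lag: d = Δt · v_P v_S / (v_P − v_S) = Δt · (6.08·3.16)/(6.08−3.16) ≈ 6.5797·Δt.
So d_P = 72.30, d_Q = 55.54, d_R = 110.75 km.
Circle about each station: (x + 22.3)² + (y − 22.5)² = 72.30²; (x + 49.1)² + (y − 6.3)² = 55.54²; (x + 63.3)² + (y − 59.7)² = 110.75².
Subtracting the P equation from the Q and R equations removes the quadratic terms:
-53.6 x − 32.4 y = 3589.56
-82.0 x + 74.4 y = -470.83
Solving the 2×2 system: x ≈ -37.9, y ≈ -48.1 km.

-37.9 km east, -48.1 km north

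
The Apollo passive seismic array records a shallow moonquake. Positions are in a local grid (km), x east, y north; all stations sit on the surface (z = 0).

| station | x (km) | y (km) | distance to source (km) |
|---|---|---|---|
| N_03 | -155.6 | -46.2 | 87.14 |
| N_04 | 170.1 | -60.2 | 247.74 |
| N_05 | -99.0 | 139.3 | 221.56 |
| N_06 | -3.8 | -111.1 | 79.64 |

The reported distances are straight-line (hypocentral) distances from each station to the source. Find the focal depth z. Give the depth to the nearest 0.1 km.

Each station gives a sphere (x−x_i)² + (y−y_i)² + z² = d_i² (stations at z=0).
Subtracting the N_03 sphere from N_04 and N_05: z² cancels, leaving linear equations in x and y:
651.4 x − 28.0 y = -47569.48
113.2 x + 371.0 y = -38635.76
Solving: x ≈ -76.500, y ≈ -80.798 km (keep extra digits for the depth step; rounded: -76.5, -80.8).
Then from the N_03 sphere: z² = 87.14² − (x + 155.6)² − (y + 46.2)² with x = -76.500, y = -80.798, so z ≈ 11.813 ≈ 11.8 km.

11.8 km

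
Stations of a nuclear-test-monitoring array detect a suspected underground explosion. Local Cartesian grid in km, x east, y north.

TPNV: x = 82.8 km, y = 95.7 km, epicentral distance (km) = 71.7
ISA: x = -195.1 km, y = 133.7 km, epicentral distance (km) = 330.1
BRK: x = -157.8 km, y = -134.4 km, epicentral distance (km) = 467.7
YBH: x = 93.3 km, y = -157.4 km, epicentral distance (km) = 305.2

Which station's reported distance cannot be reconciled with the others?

BRK

Solve using three stations at a time. Using TPNV, ISA, YBH (subtract circle equations pairwise → linear system) gives (x, y) ≈ (134.8, 144.9).
Distances from that point to each station vs reported:
  TPNV: calculated 71.6 vs reported 71.7 → residual 0.1 km
  ISA: calculated 330.1 vs reported 330.1 → residual 0.0 km
  BRK: calculated 404.5 vs reported 467.7 → residual 63.2 km
  YBH: calculated 305.2 vs reported 305.2 → residual 0.0 km
TPNV, ISA, YBH are mutually consistent (residuals ≈ 0); BRK is off by 63.2 km.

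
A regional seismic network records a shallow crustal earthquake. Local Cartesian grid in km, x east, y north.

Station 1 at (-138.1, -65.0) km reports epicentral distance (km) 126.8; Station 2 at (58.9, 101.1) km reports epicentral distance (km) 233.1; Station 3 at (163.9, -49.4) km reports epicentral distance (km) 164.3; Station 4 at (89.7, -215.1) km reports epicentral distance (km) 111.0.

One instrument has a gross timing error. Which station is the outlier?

Solve using three stations at a time. Using Station 2, Station 3, Station 4 (subtract circle equations pairwise → linear system) gives (x, y) ≈ (20.0, -128.7).
Distances from that point to each station vs reported:
  Station 1: calculated 170.5 vs reported 126.8 → residual 43.7 km
  Station 2: calculated 233.1 vs reported 233.1 → residual 0.0 km
  Station 3: calculated 164.3 vs reported 164.3 → residual 0.0 km
  Station 4: calculated 111.0 vs reported 111.0 → residual 0.0 km
Station 2, Station 3, Station 4 are mutually consistent (residuals ≈ 0); Station 1 is off by 43.7 km.

Station 1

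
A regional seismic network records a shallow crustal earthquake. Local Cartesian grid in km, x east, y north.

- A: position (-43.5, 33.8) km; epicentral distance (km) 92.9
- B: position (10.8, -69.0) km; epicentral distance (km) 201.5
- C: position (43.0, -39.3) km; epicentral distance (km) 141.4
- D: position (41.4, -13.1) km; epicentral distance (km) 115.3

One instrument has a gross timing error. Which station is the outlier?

Solve using three stations at a time. Using A, C, D (subtract circle equations pairwise → linear system) gives (x, y) ≈ (21.2, 100.4).
Distances from that point to each station vs reported:
  A: calculated 92.8 vs reported 92.9 → residual 0.1 km
  B: calculated 169.7 vs reported 201.5 → residual 31.8 km
  C: calculated 141.4 vs reported 141.4 → residual 0.0 km
  D: calculated 115.3 vs reported 115.3 → residual 0.0 km
A, C, D are mutually consistent (residuals ≈ 0); B is off by 31.8 km.

B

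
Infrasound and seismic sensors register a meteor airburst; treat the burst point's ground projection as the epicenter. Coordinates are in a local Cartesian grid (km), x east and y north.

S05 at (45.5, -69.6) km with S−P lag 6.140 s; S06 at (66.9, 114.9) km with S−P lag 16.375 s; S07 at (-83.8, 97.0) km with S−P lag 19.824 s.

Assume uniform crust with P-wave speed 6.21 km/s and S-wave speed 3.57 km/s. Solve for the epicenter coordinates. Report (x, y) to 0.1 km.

35.6 km east, -19.0 km north

Distance from S−P lag: d = Δt · v_P v_S / (v_P − v_S) = Δt · (6.21·3.57)/(6.21−3.57) ≈ 8.3976·Δt.
So d_S05 = 51.56, d_S06 = 137.51, d_S07 = 166.47 km.
Circle about each station: (x − 45.5)² + (y + 69.6)² = 51.56²; (x − 66.9)² + (y − 114.9)² = 137.51²; (x + 83.8)² + (y − 97.0)² = 166.47².
Subtracting pairs of circle equations eliminates x²+y² and gives linear equations (the radical axes):
42.8 x + 369.0 y = -5487.36
-258.6 x + 333.2 y = -15536.80
Solving the 2×2 system: x ≈ 35.6, y ≈ -19.0 km.
Check against S05 (with the unrounded x, y): √((x − 45.5)²+(y + 69.6)²) = 51.56 ≈ 51.56 km. ✓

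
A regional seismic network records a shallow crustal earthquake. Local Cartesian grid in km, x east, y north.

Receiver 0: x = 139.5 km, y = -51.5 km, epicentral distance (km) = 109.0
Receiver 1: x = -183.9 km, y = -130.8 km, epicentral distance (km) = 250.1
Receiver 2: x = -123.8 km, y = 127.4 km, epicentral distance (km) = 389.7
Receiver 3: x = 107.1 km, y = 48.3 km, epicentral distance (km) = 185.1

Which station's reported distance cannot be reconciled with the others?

Solve using three stations at a time. Using Receiver 0, Receiver 1, Receiver 3 (subtract circle equations pairwise → linear system) gives (x, y) ≈ (66.2, -132.3).
Distances from that point to each station vs reported:
  Receiver 0: calculated 109.1 vs reported 109.0 → residual 0.1 km
  Receiver 1: calculated 250.1 vs reported 250.1 → residual 0.0 km
  Receiver 2: calculated 321.8 vs reported 389.7 → residual 67.9 km
  Receiver 3: calculated 185.1 vs reported 185.1 → residual 0.0 km
Receiver 0, Receiver 1, Receiver 3 are mutually consistent (residuals ≈ 0); Receiver 2 is off by 67.9 km.

Receiver 2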